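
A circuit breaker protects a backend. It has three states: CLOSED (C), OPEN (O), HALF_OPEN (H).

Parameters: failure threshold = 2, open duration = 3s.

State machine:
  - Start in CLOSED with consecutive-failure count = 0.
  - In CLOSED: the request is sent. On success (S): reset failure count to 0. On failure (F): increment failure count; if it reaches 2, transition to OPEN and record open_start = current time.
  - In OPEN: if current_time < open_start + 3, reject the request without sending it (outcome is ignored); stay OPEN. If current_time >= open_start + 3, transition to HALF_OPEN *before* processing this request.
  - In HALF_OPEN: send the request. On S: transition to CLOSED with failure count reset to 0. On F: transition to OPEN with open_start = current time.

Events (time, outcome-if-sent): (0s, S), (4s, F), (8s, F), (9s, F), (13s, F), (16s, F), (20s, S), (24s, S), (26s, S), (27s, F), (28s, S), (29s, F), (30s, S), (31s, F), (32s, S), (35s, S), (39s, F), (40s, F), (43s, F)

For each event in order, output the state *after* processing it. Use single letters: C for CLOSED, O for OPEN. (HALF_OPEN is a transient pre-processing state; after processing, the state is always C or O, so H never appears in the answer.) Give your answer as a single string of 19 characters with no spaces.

Answer: CCOOOOCCCCCCCCCCCOO

Derivation:
State after each event:
  event#1 t=0s outcome=S: state=CLOSED
  event#2 t=4s outcome=F: state=CLOSED
  event#3 t=8s outcome=F: state=OPEN
  event#4 t=9s outcome=F: state=OPEN
  event#5 t=13s outcome=F: state=OPEN
  event#6 t=16s outcome=F: state=OPEN
  event#7 t=20s outcome=S: state=CLOSED
  event#8 t=24s outcome=S: state=CLOSED
  event#9 t=26s outcome=S: state=CLOSED
  event#10 t=27s outcome=F: state=CLOSED
  event#11 t=28s outcome=S: state=CLOSED
  event#12 t=29s outcome=F: state=CLOSED
  event#13 t=30s outcome=S: state=CLOSED
  event#14 t=31s outcome=F: state=CLOSED
  event#15 t=32s outcome=S: state=CLOSED
  event#16 t=35s outcome=S: state=CLOSED
  event#17 t=39s outcome=F: state=CLOSED
  event#18 t=40s outcome=F: state=OPEN
  event#19 t=43s outcome=F: state=OPEN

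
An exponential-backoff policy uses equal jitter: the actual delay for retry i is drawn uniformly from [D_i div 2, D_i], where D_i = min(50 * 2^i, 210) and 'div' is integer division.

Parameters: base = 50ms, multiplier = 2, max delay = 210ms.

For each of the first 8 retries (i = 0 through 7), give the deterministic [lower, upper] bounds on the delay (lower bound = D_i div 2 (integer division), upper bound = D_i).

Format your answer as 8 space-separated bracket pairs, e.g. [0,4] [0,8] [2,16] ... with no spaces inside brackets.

Answer: [25,50] [50,100] [100,200] [105,210] [105,210] [105,210] [105,210] [105,210]

Derivation:
Computing bounds per retry:
  i=0: D_i=min(50*2^0,210)=50, bounds=[25,50]
  i=1: D_i=min(50*2^1,210)=100, bounds=[50,100]
  i=2: D_i=min(50*2^2,210)=200, bounds=[100,200]
  i=3: D_i=min(50*2^3,210)=210, bounds=[105,210]
  i=4: D_i=min(50*2^4,210)=210, bounds=[105,210]
  i=5: D_i=min(50*2^5,210)=210, bounds=[105,210]
  i=6: D_i=min(50*2^6,210)=210, bounds=[105,210]
  i=7: D_i=min(50*2^7,210)=210, bounds=[105,210]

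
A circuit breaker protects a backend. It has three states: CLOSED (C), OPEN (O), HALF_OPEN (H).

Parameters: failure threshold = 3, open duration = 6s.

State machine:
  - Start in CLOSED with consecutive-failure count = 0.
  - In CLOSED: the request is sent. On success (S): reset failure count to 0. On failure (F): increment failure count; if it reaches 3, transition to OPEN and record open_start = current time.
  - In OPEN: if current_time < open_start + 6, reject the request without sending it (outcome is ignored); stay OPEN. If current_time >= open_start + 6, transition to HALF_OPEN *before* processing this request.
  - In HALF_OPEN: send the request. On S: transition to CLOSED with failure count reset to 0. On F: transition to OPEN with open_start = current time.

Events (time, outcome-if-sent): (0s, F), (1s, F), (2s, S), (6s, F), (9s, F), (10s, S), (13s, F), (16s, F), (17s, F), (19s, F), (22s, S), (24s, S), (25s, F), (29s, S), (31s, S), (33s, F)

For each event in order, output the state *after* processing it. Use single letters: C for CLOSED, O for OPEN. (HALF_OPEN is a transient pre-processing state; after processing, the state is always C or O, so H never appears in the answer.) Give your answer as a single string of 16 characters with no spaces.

Answer: CCCCCCCCOOOCCCCC

Derivation:
State after each event:
  event#1 t=0s outcome=F: state=CLOSED
  event#2 t=1s outcome=F: state=CLOSED
  event#3 t=2s outcome=S: state=CLOSED
  event#4 t=6s outcome=F: state=CLOSED
  event#5 t=9s outcome=F: state=CLOSED
  event#6 t=10s outcome=S: state=CLOSED
  event#7 t=13s outcome=F: state=CLOSED
  event#8 t=16s outcome=F: state=CLOSED
  event#9 t=17s outcome=F: state=OPEN
  event#10 t=19s outcome=F: state=OPEN
  event#11 t=22s outcome=S: state=OPEN
  event#12 t=24s outcome=S: state=CLOSED
  event#13 t=25s outcome=F: state=CLOSED
  event#14 t=29s outcome=S: state=CLOSED
  event#15 t=31s outcome=S: state=CLOSED
  event#16 t=33s outcome=F: state=CLOSED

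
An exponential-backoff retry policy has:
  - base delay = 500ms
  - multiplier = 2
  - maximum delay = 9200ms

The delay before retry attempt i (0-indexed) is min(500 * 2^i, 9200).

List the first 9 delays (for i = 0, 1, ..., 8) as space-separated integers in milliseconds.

Answer: 500 1000 2000 4000 8000 9200 9200 9200 9200

Derivation:
Computing each delay:
  i=0: min(500*2^0, 9200) = 500
  i=1: min(500*2^1, 9200) = 1000
  i=2: min(500*2^2, 9200) = 2000
  i=3: min(500*2^3, 9200) = 4000
  i=4: min(500*2^4, 9200) = 8000
  i=5: min(500*2^5, 9200) = 9200
  i=6: min(500*2^6, 9200) = 9200
  i=7: min(500*2^7, 9200) = 9200
  i=8: min(500*2^8, 9200) = 9200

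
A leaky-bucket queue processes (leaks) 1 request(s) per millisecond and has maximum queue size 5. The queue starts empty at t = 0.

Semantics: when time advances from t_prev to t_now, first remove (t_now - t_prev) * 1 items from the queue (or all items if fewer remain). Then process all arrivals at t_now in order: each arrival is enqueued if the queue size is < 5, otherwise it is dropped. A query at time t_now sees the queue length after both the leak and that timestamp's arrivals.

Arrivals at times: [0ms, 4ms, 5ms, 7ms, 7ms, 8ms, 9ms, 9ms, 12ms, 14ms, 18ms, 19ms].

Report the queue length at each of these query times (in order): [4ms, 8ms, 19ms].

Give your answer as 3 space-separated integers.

Queue lengths at query times:
  query t=4ms: backlog = 1
  query t=8ms: backlog = 2
  query t=19ms: backlog = 1

Answer: 1 2 1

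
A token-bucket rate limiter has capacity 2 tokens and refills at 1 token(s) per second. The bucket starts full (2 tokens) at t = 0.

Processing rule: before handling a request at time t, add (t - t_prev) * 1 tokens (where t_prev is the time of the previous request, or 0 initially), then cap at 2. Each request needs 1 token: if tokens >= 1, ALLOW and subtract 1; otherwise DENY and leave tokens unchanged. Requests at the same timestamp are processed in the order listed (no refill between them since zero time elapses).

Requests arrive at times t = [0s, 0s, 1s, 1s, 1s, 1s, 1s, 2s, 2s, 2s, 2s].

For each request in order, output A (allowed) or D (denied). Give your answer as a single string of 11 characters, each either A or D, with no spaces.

Simulating step by step:
  req#1 t=0s: ALLOW
  req#2 t=0s: ALLOW
  req#3 t=1s: ALLOW
  req#4 t=1s: DENY
  req#5 t=1s: DENY
  req#6 t=1s: DENY
  req#7 t=1s: DENY
  req#8 t=2s: ALLOW
  req#9 t=2s: DENY
  req#10 t=2s: DENY
  req#11 t=2s: DENY

Answer: AAADDDDADDD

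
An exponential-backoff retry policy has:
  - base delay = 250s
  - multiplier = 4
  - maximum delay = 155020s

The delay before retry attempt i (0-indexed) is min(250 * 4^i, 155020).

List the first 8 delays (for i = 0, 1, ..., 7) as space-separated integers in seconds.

Answer: 250 1000 4000 16000 64000 155020 155020 155020

Derivation:
Computing each delay:
  i=0: min(250*4^0, 155020) = 250
  i=1: min(250*4^1, 155020) = 1000
  i=2: min(250*4^2, 155020) = 4000
  i=3: min(250*4^3, 155020) = 16000
  i=4: min(250*4^4, 155020) = 64000
  i=5: min(250*4^5, 155020) = 155020
  i=6: min(250*4^6, 155020) = 155020
  i=7: min(250*4^7, 155020) = 155020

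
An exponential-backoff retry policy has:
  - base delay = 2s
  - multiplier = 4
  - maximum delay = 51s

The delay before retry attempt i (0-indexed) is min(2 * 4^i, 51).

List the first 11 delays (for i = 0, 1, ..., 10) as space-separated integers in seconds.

Computing each delay:
  i=0: min(2*4^0, 51) = 2
  i=1: min(2*4^1, 51) = 8
  i=2: min(2*4^2, 51) = 32
  i=3: min(2*4^3, 51) = 51
  i=4: min(2*4^4, 51) = 51
  i=5: min(2*4^5, 51) = 51
  i=6: min(2*4^6, 51) = 51
  i=7: min(2*4^7, 51) = 51
  i=8: min(2*4^8, 51) = 51
  i=9: min(2*4^9, 51) = 51
  i=10: min(2*4^10, 51) = 51

Answer: 2 8 32 51 51 51 51 51 51 51 51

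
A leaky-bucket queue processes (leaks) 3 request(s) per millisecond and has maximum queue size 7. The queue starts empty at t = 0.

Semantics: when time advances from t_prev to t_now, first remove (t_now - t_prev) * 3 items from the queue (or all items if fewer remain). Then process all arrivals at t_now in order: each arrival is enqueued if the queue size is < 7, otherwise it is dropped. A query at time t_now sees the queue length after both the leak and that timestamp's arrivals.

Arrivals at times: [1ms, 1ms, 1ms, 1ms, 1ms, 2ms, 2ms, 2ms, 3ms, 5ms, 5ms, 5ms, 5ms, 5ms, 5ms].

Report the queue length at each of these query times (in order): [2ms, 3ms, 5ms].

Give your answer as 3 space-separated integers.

Answer: 5 3 6

Derivation:
Queue lengths at query times:
  query t=2ms: backlog = 5
  query t=3ms: backlog = 3
  query t=5ms: backlog = 6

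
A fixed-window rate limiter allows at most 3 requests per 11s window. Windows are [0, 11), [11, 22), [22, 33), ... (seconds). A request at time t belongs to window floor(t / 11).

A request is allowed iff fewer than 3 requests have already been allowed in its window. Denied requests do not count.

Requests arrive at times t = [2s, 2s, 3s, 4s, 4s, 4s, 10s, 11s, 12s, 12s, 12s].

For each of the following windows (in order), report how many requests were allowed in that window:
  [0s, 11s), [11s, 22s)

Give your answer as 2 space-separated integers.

Processing requests:
  req#1 t=2s (window 0): ALLOW
  req#2 t=2s (window 0): ALLOW
  req#3 t=3s (window 0): ALLOW
  req#4 t=4s (window 0): DENY
  req#5 t=4s (window 0): DENY
  req#6 t=4s (window 0): DENY
  req#7 t=10s (window 0): DENY
  req#8 t=11s (window 1): ALLOW
  req#9 t=12s (window 1): ALLOW
  req#10 t=12s (window 1): ALLOW
  req#11 t=12s (window 1): DENY

Allowed counts by window: 3 3

Answer: 3 3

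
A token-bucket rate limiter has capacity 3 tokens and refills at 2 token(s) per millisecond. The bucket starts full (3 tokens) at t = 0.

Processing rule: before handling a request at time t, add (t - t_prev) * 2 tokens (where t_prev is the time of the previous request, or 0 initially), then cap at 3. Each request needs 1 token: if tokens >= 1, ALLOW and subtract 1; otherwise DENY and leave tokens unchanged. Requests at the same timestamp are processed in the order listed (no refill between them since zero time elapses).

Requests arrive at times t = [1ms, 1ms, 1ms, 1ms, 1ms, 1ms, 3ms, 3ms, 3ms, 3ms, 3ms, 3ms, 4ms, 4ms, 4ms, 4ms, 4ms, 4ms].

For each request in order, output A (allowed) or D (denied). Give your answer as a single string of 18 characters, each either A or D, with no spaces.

Answer: AAADDDAAADDDAADDDD

Derivation:
Simulating step by step:
  req#1 t=1ms: ALLOW
  req#2 t=1ms: ALLOW
  req#3 t=1ms: ALLOW
  req#4 t=1ms: DENY
  req#5 t=1ms: DENY
  req#6 t=1ms: DENY
  req#7 t=3ms: ALLOW
  req#8 t=3ms: ALLOW
  req#9 t=3ms: ALLOW
  req#10 t=3ms: DENY
  req#11 t=3ms: DENY
  req#12 t=3ms: DENY
  req#13 t=4ms: ALLOW
  req#14 t=4ms: ALLOW
  req#15 t=4ms: DENY
  req#16 t=4ms: DENY
  req#17 t=4ms: DENY
  req#18 t=4ms: DENY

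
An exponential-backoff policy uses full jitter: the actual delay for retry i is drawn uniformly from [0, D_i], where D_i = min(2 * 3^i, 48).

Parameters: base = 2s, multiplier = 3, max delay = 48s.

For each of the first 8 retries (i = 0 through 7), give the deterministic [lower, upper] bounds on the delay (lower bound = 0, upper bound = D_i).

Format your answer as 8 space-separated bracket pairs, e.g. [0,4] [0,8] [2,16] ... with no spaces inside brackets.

Computing bounds per retry:
  i=0: D_i=min(2*3^0,48)=2, bounds=[0,2]
  i=1: D_i=min(2*3^1,48)=6, bounds=[0,6]
  i=2: D_i=min(2*3^2,48)=18, bounds=[0,18]
  i=3: D_i=min(2*3^3,48)=48, bounds=[0,48]
  i=4: D_i=min(2*3^4,48)=48, bounds=[0,48]
  i=5: D_i=min(2*3^5,48)=48, bounds=[0,48]
  i=6: D_i=min(2*3^6,48)=48, bounds=[0,48]
  i=7: D_i=min(2*3^7,48)=48, bounds=[0,48]

Answer: [0,2] [0,6] [0,18] [0,48] [0,48] [0,48] [0,48] [0,48]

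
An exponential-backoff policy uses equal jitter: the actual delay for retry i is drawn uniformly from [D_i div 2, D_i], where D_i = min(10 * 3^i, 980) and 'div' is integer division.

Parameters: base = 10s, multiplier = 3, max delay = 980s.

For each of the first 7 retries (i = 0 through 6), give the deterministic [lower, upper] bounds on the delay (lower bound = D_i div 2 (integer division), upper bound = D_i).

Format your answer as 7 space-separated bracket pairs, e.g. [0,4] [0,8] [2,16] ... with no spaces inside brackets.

Answer: [5,10] [15,30] [45,90] [135,270] [405,810] [490,980] [490,980]

Derivation:
Computing bounds per retry:
  i=0: D_i=min(10*3^0,980)=10, bounds=[5,10]
  i=1: D_i=min(10*3^1,980)=30, bounds=[15,30]
  i=2: D_i=min(10*3^2,980)=90, bounds=[45,90]
  i=3: D_i=min(10*3^3,980)=270, bounds=[135,270]
  i=4: D_i=min(10*3^4,980)=810, bounds=[405,810]
  i=5: D_i=min(10*3^5,980)=980, bounds=[490,980]
  i=6: D_i=min(10*3^6,980)=980, bounds=[490,980]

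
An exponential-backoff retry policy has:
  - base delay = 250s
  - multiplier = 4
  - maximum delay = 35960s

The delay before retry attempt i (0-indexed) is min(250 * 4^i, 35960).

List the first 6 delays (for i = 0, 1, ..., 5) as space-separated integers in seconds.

Computing each delay:
  i=0: min(250*4^0, 35960) = 250
  i=1: min(250*4^1, 35960) = 1000
  i=2: min(250*4^2, 35960) = 4000
  i=3: min(250*4^3, 35960) = 16000
  i=4: min(250*4^4, 35960) = 35960
  i=5: min(250*4^5, 35960) = 35960

Answer: 250 1000 4000 16000 35960 35960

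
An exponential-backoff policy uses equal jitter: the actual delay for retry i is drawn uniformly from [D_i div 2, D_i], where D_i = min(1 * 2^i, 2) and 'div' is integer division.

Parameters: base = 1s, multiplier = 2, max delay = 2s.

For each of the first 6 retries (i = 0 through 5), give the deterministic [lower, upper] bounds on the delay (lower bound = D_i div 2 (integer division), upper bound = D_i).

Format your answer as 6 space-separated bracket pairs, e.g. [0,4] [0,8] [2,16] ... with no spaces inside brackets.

Answer: [0,1] [1,2] [1,2] [1,2] [1,2] [1,2]

Derivation:
Computing bounds per retry:
  i=0: D_i=min(1*2^0,2)=1, bounds=[0,1]
  i=1: D_i=min(1*2^1,2)=2, bounds=[1,2]
  i=2: D_i=min(1*2^2,2)=2, bounds=[1,2]
  i=3: D_i=min(1*2^3,2)=2, bounds=[1,2]
  i=4: D_i=min(1*2^4,2)=2, bounds=[1,2]
  i=5: D_i=min(1*2^5,2)=2, bounds=[1,2]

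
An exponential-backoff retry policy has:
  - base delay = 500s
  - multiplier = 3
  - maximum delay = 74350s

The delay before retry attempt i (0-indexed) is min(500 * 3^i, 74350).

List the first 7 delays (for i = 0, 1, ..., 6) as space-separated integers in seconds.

Answer: 500 1500 4500 13500 40500 74350 74350

Derivation:
Computing each delay:
  i=0: min(500*3^0, 74350) = 500
  i=1: min(500*3^1, 74350) = 1500
  i=2: min(500*3^2, 74350) = 4500
  i=3: min(500*3^3, 74350) = 13500
  i=4: min(500*3^4, 74350) = 40500
  i=5: min(500*3^5, 74350) = 74350
  i=6: min(500*3^6, 74350) = 74350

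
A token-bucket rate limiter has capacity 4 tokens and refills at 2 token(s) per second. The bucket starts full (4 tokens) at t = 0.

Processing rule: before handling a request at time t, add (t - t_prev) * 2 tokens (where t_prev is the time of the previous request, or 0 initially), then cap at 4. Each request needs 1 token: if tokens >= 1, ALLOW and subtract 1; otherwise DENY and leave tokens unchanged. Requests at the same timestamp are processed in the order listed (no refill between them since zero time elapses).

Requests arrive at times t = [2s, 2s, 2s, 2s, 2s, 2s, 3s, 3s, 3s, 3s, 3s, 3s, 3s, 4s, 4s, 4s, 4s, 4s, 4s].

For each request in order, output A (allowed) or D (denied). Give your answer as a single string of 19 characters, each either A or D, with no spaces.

Simulating step by step:
  req#1 t=2s: ALLOW
  req#2 t=2s: ALLOW
  req#3 t=2s: ALLOW
  req#4 t=2s: ALLOW
  req#5 t=2s: DENY
  req#6 t=2s: DENY
  req#7 t=3s: ALLOW
  req#8 t=3s: ALLOW
  req#9 t=3s: DENY
  req#10 t=3s: DENY
  req#11 t=3s: DENY
  req#12 t=3s: DENY
  req#13 t=3s: DENY
  req#14 t=4s: ALLOW
  req#15 t=4s: ALLOW
  req#16 t=4s: DENY
  req#17 t=4s: DENY
  req#18 t=4s: DENY
  req#19 t=4s: DENY

Answer: AAAADDAADDDDDAADDDD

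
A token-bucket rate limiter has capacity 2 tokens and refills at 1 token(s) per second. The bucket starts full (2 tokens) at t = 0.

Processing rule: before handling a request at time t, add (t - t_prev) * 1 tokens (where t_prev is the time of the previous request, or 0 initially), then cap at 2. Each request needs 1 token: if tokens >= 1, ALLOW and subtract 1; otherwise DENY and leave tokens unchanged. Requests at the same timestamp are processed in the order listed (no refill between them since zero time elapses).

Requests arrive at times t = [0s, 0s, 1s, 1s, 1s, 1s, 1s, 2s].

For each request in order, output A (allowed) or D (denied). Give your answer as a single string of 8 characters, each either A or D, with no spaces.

Simulating step by step:
  req#1 t=0s: ALLOW
  req#2 t=0s: ALLOW
  req#3 t=1s: ALLOW
  req#4 t=1s: DENY
  req#5 t=1s: DENY
  req#6 t=1s: DENY
  req#7 t=1s: DENY
  req#8 t=2s: ALLOW

Answer: AAADDDDA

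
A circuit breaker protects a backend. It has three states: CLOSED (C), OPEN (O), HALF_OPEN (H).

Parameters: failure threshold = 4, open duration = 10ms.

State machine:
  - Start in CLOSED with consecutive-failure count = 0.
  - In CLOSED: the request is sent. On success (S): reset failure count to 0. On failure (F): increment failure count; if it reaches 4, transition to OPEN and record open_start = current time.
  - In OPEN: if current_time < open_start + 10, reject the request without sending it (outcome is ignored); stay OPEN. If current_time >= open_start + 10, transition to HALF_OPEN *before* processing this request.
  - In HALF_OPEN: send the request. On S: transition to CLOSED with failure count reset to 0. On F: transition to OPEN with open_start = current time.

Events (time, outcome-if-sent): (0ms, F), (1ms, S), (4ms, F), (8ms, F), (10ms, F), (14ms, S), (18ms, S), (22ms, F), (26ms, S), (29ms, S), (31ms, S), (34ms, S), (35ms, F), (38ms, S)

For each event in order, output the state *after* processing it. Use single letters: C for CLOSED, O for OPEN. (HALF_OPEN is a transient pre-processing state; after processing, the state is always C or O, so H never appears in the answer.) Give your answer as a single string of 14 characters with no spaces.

Answer: CCCCCCCCCCCCCC

Derivation:
State after each event:
  event#1 t=0ms outcome=F: state=CLOSED
  event#2 t=1ms outcome=S: state=CLOSED
  event#3 t=4ms outcome=F: state=CLOSED
  event#4 t=8ms outcome=F: state=CLOSED
  event#5 t=10ms outcome=F: state=CLOSED
  event#6 t=14ms outcome=S: state=CLOSED
  event#7 t=18ms outcome=S: state=CLOSED
  event#8 t=22ms outcome=F: state=CLOSED
  event#9 t=26ms outcome=S: state=CLOSED
  event#10 t=29ms outcome=S: state=CLOSED
  event#11 t=31ms outcome=S: state=CLOSED
  event#12 t=34ms outcome=S: state=CLOSED
  event#13 t=35ms outcome=F: state=CLOSED
  event#14 t=38ms outcome=S: state=CLOSED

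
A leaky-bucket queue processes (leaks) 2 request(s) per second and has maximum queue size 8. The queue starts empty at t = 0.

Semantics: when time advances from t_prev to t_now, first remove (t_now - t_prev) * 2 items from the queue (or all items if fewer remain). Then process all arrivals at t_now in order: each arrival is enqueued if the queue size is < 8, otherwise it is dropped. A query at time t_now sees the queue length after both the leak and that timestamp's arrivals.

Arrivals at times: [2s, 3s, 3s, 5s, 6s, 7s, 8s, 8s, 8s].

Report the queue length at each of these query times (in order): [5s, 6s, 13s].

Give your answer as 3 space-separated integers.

Answer: 1 1 0

Derivation:
Queue lengths at query times:
  query t=5s: backlog = 1
  query t=6s: backlog = 1
  query t=13s: backlog = 0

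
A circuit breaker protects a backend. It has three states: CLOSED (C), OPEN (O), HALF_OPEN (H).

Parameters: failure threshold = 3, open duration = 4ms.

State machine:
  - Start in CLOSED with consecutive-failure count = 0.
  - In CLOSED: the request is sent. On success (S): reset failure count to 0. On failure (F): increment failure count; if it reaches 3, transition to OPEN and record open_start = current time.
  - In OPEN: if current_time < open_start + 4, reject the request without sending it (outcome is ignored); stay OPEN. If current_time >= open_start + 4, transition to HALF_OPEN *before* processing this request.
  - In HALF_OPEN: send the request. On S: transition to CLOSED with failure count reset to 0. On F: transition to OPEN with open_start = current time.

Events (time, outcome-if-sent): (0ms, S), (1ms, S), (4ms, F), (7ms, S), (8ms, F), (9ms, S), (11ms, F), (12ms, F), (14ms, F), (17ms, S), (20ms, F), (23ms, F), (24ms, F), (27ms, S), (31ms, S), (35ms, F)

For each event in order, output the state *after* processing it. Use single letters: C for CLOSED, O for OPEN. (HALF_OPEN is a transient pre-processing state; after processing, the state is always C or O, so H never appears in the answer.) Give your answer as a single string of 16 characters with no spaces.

State after each event:
  event#1 t=0ms outcome=S: state=CLOSED
  event#2 t=1ms outcome=S: state=CLOSED
  event#3 t=4ms outcome=F: state=CLOSED
  event#4 t=7ms outcome=S: state=CLOSED
  event#5 t=8ms outcome=F: state=CLOSED
  event#6 t=9ms outcome=S: state=CLOSED
  event#7 t=11ms outcome=F: state=CLOSED
  event#8 t=12ms outcome=F: state=CLOSED
  event#9 t=14ms outcome=F: state=OPEN
  event#10 t=17ms outcome=S: state=OPEN
  event#11 t=20ms outcome=F: state=OPEN
  event#12 t=23ms outcome=F: state=OPEN
  event#13 t=24ms outcome=F: state=OPEN
  event#14 t=27ms outcome=S: state=OPEN
  event#15 t=31ms outcome=S: state=CLOSED
  event#16 t=35ms outcome=F: state=CLOSED

Answer: CCCCCCCCOOOOOOCC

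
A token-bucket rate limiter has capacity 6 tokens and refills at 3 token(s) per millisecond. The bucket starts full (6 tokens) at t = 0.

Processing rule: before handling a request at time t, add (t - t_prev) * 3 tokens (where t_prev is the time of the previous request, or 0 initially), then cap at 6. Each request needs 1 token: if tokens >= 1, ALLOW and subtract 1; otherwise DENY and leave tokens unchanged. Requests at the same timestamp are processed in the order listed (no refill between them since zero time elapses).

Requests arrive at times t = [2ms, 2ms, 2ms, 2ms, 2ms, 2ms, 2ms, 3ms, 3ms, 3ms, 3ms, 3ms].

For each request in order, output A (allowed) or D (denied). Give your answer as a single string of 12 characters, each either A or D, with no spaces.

Answer: AAAAAADAAADD

Derivation:
Simulating step by step:
  req#1 t=2ms: ALLOW
  req#2 t=2ms: ALLOW
  req#3 t=2ms: ALLOW
  req#4 t=2ms: ALLOW
  req#5 t=2ms: ALLOW
  req#6 t=2ms: ALLOW
  req#7 t=2ms: DENY
  req#8 t=3ms: ALLOW
  req#9 t=3ms: ALLOW
  req#10 t=3ms: ALLOW
  req#11 t=3ms: DENY
  req#12 t=3ms: DENY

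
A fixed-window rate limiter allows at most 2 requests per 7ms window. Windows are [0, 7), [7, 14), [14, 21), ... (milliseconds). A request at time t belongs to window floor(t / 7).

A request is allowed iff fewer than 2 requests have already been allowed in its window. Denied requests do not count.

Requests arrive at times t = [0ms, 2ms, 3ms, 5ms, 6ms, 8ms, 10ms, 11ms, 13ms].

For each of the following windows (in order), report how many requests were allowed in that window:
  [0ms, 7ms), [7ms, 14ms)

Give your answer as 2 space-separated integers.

Answer: 2 2

Derivation:
Processing requests:
  req#1 t=0ms (window 0): ALLOW
  req#2 t=2ms (window 0): ALLOW
  req#3 t=3ms (window 0): DENY
  req#4 t=5ms (window 0): DENY
  req#5 t=6ms (window 0): DENY
  req#6 t=8ms (window 1): ALLOW
  req#7 t=10ms (window 1): ALLOW
  req#8 t=11ms (window 1): DENY
  req#9 t=13ms (window 1): DENY

Allowed counts by window: 2 2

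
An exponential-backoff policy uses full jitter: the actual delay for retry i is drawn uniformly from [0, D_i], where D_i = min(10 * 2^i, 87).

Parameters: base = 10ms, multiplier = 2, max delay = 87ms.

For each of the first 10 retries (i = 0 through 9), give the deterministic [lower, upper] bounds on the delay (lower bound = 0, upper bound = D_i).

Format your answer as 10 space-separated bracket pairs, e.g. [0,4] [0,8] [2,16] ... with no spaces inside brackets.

Answer: [0,10] [0,20] [0,40] [0,80] [0,87] [0,87] [0,87] [0,87] [0,87] [0,87]

Derivation:
Computing bounds per retry:
  i=0: D_i=min(10*2^0,87)=10, bounds=[0,10]
  i=1: D_i=min(10*2^1,87)=20, bounds=[0,20]
  i=2: D_i=min(10*2^2,87)=40, bounds=[0,40]
  i=3: D_i=min(10*2^3,87)=80, bounds=[0,80]
  i=4: D_i=min(10*2^4,87)=87, bounds=[0,87]
  i=5: D_i=min(10*2^5,87)=87, bounds=[0,87]
  i=6: D_i=min(10*2^6,87)=87, bounds=[0,87]
  i=7: D_i=min(10*2^7,87)=87, bounds=[0,87]
  i=8: D_i=min(10*2^8,87)=87, bounds=[0,87]
  i=9: D_i=min(10*2^9,87)=87, bounds=[0,87]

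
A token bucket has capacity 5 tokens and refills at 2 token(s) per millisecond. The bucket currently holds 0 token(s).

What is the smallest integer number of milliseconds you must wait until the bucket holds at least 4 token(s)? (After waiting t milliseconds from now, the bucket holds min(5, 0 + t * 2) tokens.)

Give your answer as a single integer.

Answer: 2

Derivation:
Need 0 + t * 2 >= 4, so t >= 4/2.
Smallest integer t = ceil(4/2) = 2.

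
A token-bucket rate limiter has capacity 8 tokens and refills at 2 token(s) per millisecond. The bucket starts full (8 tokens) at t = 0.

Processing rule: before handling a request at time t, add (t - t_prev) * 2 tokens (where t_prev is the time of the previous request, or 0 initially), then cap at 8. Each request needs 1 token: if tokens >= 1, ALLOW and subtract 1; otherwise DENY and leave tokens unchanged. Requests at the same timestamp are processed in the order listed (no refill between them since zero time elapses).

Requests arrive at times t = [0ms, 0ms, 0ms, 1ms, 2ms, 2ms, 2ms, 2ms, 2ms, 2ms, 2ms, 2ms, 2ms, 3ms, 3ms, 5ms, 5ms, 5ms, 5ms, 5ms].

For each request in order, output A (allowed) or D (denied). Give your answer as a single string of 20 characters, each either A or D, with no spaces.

Simulating step by step:
  req#1 t=0ms: ALLOW
  req#2 t=0ms: ALLOW
  req#3 t=0ms: ALLOW
  req#4 t=1ms: ALLOW
  req#5 t=2ms: ALLOW
  req#6 t=2ms: ALLOW
  req#7 t=2ms: ALLOW
  req#8 t=2ms: ALLOW
  req#9 t=2ms: ALLOW
  req#10 t=2ms: ALLOW
  req#11 t=2ms: ALLOW
  req#12 t=2ms: ALLOW
  req#13 t=2ms: DENY
  req#14 t=3ms: ALLOW
  req#15 t=3ms: ALLOW
  req#16 t=5ms: ALLOW
  req#17 t=5ms: ALLOW
  req#18 t=5ms: ALLOW
  req#19 t=5ms: ALLOW
  req#20 t=5ms: DENY

Answer: AAAAAAAAAAAADAAAAAAD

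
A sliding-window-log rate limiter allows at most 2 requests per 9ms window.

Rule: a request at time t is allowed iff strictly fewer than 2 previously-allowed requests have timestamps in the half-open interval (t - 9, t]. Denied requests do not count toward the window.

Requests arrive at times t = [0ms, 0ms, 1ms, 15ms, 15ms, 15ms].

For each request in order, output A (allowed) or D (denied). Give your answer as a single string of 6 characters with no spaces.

Tracking allowed requests in the window:
  req#1 t=0ms: ALLOW
  req#2 t=0ms: ALLOW
  req#3 t=1ms: DENY
  req#4 t=15ms: ALLOW
  req#5 t=15ms: ALLOW
  req#6 t=15ms: DENY

Answer: AADAAD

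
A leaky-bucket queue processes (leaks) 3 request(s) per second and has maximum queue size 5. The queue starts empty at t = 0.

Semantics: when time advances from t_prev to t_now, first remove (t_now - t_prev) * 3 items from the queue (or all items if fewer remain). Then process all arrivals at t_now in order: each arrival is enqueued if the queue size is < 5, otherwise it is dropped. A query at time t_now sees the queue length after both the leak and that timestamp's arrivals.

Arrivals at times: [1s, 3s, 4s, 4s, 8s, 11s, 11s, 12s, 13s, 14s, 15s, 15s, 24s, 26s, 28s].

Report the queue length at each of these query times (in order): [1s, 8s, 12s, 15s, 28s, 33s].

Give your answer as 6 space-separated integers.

Queue lengths at query times:
  query t=1s: backlog = 1
  query t=8s: backlog = 1
  query t=12s: backlog = 1
  query t=15s: backlog = 2
  query t=28s: backlog = 1
  query t=33s: backlog = 0

Answer: 1 1 1 2 1 0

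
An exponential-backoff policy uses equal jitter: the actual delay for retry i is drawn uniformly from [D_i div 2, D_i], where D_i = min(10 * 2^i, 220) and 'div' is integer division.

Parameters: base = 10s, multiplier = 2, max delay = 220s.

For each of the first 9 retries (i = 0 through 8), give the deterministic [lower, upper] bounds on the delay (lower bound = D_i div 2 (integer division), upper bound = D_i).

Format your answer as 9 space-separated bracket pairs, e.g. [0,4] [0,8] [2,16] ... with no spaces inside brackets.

Answer: [5,10] [10,20] [20,40] [40,80] [80,160] [110,220] [110,220] [110,220] [110,220]

Derivation:
Computing bounds per retry:
  i=0: D_i=min(10*2^0,220)=10, bounds=[5,10]
  i=1: D_i=min(10*2^1,220)=20, bounds=[10,20]
  i=2: D_i=min(10*2^2,220)=40, bounds=[20,40]
  i=3: D_i=min(10*2^3,220)=80, bounds=[40,80]
  i=4: D_i=min(10*2^4,220)=160, bounds=[80,160]
  i=5: D_i=min(10*2^5,220)=220, bounds=[110,220]
  i=6: D_i=min(10*2^6,220)=220, bounds=[110,220]
  i=7: D_i=min(10*2^7,220)=220, bounds=[110,220]
  i=8: D_i=min(10*2^8,220)=220, bounds=[110,220]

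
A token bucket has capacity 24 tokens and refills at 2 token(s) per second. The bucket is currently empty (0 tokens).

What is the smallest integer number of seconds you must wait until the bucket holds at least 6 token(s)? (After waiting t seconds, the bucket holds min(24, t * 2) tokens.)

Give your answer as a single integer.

Answer: 3

Derivation:
Need t * 2 >= 6, so t >= 6/2.
Smallest integer t = ceil(6/2) = 3.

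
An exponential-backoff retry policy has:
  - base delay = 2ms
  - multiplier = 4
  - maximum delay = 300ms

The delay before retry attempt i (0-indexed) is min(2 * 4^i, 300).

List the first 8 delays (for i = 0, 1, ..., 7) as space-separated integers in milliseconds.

Computing each delay:
  i=0: min(2*4^0, 300) = 2
  i=1: min(2*4^1, 300) = 8
  i=2: min(2*4^2, 300) = 32
  i=3: min(2*4^3, 300) = 128
  i=4: min(2*4^4, 300) = 300
  i=5: min(2*4^5, 300) = 300
  i=6: min(2*4^6, 300) = 300
  i=7: min(2*4^7, 300) = 300

Answer: 2 8 32 128 300 300 300 300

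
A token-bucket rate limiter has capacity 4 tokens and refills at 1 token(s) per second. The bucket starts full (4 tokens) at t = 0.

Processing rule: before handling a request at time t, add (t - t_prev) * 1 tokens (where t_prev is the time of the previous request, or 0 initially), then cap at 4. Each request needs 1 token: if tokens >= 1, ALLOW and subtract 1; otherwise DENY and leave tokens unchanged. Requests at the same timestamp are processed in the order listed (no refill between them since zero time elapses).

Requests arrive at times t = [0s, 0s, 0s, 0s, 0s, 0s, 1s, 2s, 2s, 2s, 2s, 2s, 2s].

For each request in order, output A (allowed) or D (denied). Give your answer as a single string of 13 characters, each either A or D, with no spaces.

Simulating step by step:
  req#1 t=0s: ALLOW
  req#2 t=0s: ALLOW
  req#3 t=0s: ALLOW
  req#4 t=0s: ALLOW
  req#5 t=0s: DENY
  req#6 t=0s: DENY
  req#7 t=1s: ALLOW
  req#8 t=2s: ALLOW
  req#9 t=2s: DENY
  req#10 t=2s: DENY
  req#11 t=2s: DENY
  req#12 t=2s: DENY
  req#13 t=2s: DENY

Answer: AAAADDAADDDDD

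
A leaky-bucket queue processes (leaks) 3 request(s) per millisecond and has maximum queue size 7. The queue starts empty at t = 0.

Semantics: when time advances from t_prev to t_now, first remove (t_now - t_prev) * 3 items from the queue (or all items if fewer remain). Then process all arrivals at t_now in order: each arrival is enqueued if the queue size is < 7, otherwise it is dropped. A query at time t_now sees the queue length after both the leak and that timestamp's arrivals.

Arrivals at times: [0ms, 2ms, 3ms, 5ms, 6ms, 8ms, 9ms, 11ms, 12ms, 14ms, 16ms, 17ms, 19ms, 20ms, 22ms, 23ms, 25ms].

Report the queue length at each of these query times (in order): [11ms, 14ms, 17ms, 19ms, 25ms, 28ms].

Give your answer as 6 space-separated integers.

Queue lengths at query times:
  query t=11ms: backlog = 1
  query t=14ms: backlog = 1
  query t=17ms: backlog = 1
  query t=19ms: backlog = 1
  query t=25ms: backlog = 1
  query t=28ms: backlog = 0

Answer: 1 1 1 1 1 0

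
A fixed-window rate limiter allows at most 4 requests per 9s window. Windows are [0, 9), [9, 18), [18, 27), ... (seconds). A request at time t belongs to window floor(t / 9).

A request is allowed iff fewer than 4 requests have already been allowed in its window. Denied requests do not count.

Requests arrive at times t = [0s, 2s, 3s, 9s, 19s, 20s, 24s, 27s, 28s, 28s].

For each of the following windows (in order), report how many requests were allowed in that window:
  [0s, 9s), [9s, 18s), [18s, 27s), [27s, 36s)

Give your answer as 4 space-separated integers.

Answer: 3 1 3 3

Derivation:
Processing requests:
  req#1 t=0s (window 0): ALLOW
  req#2 t=2s (window 0): ALLOW
  req#3 t=3s (window 0): ALLOW
  req#4 t=9s (window 1): ALLOW
  req#5 t=19s (window 2): ALLOW
  req#6 t=20s (window 2): ALLOW
  req#7 t=24s (window 2): ALLOW
  req#8 t=27s (window 3): ALLOW
  req#9 t=28s (window 3): ALLOW
  req#10 t=28s (window 3): ALLOW

Allowed counts by window: 3 1 3 3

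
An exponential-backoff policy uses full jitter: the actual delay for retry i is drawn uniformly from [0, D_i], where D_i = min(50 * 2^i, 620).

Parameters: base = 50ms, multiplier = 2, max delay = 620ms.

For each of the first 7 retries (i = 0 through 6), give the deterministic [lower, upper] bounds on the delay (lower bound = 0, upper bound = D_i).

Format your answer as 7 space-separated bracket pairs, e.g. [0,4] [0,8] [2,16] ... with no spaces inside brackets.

Answer: [0,50] [0,100] [0,200] [0,400] [0,620] [0,620] [0,620]

Derivation:
Computing bounds per retry:
  i=0: D_i=min(50*2^0,620)=50, bounds=[0,50]
  i=1: D_i=min(50*2^1,620)=100, bounds=[0,100]
  i=2: D_i=min(50*2^2,620)=200, bounds=[0,200]
  i=3: D_i=min(50*2^3,620)=400, bounds=[0,400]
  i=4: D_i=min(50*2^4,620)=620, bounds=[0,620]
  i=5: D_i=min(50*2^5,620)=620, bounds=[0,620]
  i=6: D_i=min(50*2^6,620)=620, bounds=[0,620]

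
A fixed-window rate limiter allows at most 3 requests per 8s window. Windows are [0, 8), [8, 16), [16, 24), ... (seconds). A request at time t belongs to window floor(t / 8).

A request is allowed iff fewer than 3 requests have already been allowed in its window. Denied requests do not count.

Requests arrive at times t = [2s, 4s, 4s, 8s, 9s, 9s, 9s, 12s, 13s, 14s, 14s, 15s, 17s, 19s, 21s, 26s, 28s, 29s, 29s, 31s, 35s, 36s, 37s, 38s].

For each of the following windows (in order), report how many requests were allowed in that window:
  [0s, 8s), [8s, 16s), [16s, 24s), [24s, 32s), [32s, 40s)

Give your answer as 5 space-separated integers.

Processing requests:
  req#1 t=2s (window 0): ALLOW
  req#2 t=4s (window 0): ALLOW
  req#3 t=4s (window 0): ALLOW
  req#4 t=8s (window 1): ALLOW
  req#5 t=9s (window 1): ALLOW
  req#6 t=9s (window 1): ALLOW
  req#7 t=9s (window 1): DENY
  req#8 t=12s (window 1): DENY
  req#9 t=13s (window 1): DENY
  req#10 t=14s (window 1): DENY
  req#11 t=14s (window 1): DENY
  req#12 t=15s (window 1): DENY
  req#13 t=17s (window 2): ALLOW
  req#14 t=19s (window 2): ALLOW
  req#15 t=21s (window 2): ALLOW
  req#16 t=26s (window 3): ALLOW
  req#17 t=28s (window 3): ALLOW
  req#18 t=29s (window 3): ALLOW
  req#19 t=29s (window 3): DENY
  req#20 t=31s (window 3): DENY
  req#21 t=35s (window 4): ALLOW
  req#22 t=36s (window 4): ALLOW
  req#23 t=37s (window 4): ALLOW
  req#24 t=38s (window 4): DENY

Allowed counts by window: 3 3 3 3 3

Answer: 3 3 3 3 3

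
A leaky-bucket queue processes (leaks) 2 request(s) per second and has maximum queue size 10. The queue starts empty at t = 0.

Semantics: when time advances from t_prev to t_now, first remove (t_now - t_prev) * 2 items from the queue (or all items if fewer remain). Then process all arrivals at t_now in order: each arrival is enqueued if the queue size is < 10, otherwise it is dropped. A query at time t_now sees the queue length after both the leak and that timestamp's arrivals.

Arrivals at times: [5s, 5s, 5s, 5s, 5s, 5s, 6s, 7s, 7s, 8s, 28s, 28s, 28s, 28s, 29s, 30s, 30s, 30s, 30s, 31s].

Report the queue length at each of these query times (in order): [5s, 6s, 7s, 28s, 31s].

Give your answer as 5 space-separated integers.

Answer: 6 5 5 4 4

Derivation:
Queue lengths at query times:
  query t=5s: backlog = 6
  query t=6s: backlog = 5
  query t=7s: backlog = 5
  query t=28s: backlog = 4
  query t=31s: backlog = 4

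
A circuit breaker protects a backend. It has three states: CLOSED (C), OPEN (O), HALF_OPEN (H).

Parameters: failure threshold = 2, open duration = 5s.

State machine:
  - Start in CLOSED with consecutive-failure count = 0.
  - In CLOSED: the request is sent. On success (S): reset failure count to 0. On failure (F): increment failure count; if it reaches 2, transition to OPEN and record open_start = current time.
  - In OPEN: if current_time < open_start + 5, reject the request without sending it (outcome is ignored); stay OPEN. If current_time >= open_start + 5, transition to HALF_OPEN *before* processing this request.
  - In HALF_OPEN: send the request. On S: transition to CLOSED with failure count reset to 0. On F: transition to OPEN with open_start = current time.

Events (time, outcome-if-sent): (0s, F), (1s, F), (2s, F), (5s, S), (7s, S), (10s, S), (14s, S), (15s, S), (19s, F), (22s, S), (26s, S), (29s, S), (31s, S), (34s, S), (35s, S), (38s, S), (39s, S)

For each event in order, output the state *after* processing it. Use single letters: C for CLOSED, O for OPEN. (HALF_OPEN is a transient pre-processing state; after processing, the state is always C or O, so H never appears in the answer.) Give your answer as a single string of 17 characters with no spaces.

State after each event:
  event#1 t=0s outcome=F: state=CLOSED
  event#2 t=1s outcome=F: state=OPEN
  event#3 t=2s outcome=F: state=OPEN
  event#4 t=5s outcome=S: state=OPEN
  event#5 t=7s outcome=S: state=CLOSED
  event#6 t=10s outcome=S: state=CLOSED
  event#7 t=14s outcome=S: state=CLOSED
  event#8 t=15s outcome=S: state=CLOSED
  event#9 t=19s outcome=F: state=CLOSED
  event#10 t=22s outcome=S: state=CLOSED
  event#11 t=26s outcome=S: state=CLOSED
  event#12 t=29s outcome=S: state=CLOSED
  event#13 t=31s outcome=S: state=CLOSED
  event#14 t=34s outcome=S: state=CLOSED
  event#15 t=35s outcome=S: state=CLOSED
  event#16 t=38s outcome=S: state=CLOSED
  event#17 t=39s outcome=S: state=CLOSED

Answer: COOOCCCCCCCCCCCCC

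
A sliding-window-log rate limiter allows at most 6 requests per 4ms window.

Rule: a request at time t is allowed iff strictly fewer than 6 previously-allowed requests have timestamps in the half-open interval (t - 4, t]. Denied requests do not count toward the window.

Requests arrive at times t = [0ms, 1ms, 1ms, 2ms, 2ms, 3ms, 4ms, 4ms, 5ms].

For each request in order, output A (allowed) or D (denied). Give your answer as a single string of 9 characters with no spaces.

Answer: AAAAAAADA

Derivation:
Tracking allowed requests in the window:
  req#1 t=0ms: ALLOW
  req#2 t=1ms: ALLOW
  req#3 t=1ms: ALLOW
  req#4 t=2ms: ALLOW
  req#5 t=2ms: ALLOW
  req#6 t=3ms: ALLOW
  req#7 t=4ms: ALLOW
  req#8 t=4ms: DENY
  req#9 t=5ms: ALLOW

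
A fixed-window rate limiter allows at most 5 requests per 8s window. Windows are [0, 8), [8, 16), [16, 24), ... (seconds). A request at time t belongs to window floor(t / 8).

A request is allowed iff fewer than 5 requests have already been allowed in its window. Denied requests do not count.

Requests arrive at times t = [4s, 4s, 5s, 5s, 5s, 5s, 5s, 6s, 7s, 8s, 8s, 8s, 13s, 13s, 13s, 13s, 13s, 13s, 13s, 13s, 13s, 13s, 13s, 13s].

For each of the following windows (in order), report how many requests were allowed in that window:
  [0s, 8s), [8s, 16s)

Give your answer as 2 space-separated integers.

Answer: 5 5

Derivation:
Processing requests:
  req#1 t=4s (window 0): ALLOW
  req#2 t=4s (window 0): ALLOW
  req#3 t=5s (window 0): ALLOW
  req#4 t=5s (window 0): ALLOW
  req#5 t=5s (window 0): ALLOW
  req#6 t=5s (window 0): DENY
  req#7 t=5s (window 0): DENY
  req#8 t=6s (window 0): DENY
  req#9 t=7s (window 0): DENY
  req#10 t=8s (window 1): ALLOW
  req#11 t=8s (window 1): ALLOW
  req#12 t=8s (window 1): ALLOW
  req#13 t=13s (window 1): ALLOW
  req#14 t=13s (window 1): ALLOW
  req#15 t=13s (window 1): DENY
  req#16 t=13s (window 1): DENY
  req#17 t=13s (window 1): DENY
  req#18 t=13s (window 1): DENY
  req#19 t=13s (window 1): DENY
  req#20 t=13s (window 1): DENY
  req#21 t=13s (window 1): DENY
  req#22 t=13s (window 1): DENY
  req#23 t=13s (window 1): DENY
  req#24 t=13s (window 1): DENY

Allowed counts by window: 5 5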